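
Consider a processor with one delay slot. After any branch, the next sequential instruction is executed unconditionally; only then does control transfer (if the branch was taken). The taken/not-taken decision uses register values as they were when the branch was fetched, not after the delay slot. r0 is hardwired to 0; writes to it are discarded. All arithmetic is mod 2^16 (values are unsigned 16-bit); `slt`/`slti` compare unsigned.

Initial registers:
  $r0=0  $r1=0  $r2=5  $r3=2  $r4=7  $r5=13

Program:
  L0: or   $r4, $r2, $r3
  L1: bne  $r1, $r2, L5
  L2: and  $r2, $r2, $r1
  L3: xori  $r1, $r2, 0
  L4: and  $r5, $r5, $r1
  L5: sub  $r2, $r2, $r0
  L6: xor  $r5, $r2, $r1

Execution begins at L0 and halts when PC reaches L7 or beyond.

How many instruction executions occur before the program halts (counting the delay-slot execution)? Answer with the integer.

5

  step pc=0: or   $r4, $r2, $r3  regs=(0,0,5,2,7,13)
  step pc=1: bne  $r1, $r2, L5  cond=T  regs=(0,0,5,2,7,13)
  step pc=2: and  $r2, $r2, $r1  regs=(0,0,0,2,7,13)
  step pc=5: sub  $r2, $r2, $r0  regs=(0,0,0,2,7,13)
  step pc=6: xor  $r5, $r2, $r1  regs=(0,0,0,2,7,0)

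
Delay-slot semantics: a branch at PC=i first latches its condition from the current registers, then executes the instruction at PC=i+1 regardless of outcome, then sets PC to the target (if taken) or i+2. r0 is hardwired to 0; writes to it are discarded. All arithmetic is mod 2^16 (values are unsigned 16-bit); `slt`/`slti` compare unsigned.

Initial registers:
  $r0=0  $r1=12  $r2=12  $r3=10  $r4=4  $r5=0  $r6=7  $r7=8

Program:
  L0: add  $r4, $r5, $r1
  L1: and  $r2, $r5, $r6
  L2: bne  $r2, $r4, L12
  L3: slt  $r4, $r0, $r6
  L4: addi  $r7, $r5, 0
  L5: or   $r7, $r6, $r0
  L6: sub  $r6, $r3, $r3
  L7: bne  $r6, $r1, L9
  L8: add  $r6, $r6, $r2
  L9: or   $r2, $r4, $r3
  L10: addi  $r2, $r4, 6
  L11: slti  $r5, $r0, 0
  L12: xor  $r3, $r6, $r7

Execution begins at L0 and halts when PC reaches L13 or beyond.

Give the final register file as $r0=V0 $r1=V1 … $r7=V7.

$r0=0 $r1=12 $r2=0 $r3=15 $r4=1 $r5=0 $r6=7 $r7=8

#0 add  $r4, $r5, $r1 ; 0/12/12/10/12/0/7/8
#1 and  $r2, $r5, $r6 ; 0/12/0/10/12/0/7/8
#2 bne  $r2, $r4, L12 ; 0/12/0/10/12/0/7/8 ; →target
#3 slt  $r4, $r0, $r6 ; 0/12/0/10/1/0/7/8
#12 xor  $r3, $r6, $r7 ; 0/12/0/15/1/0/7/8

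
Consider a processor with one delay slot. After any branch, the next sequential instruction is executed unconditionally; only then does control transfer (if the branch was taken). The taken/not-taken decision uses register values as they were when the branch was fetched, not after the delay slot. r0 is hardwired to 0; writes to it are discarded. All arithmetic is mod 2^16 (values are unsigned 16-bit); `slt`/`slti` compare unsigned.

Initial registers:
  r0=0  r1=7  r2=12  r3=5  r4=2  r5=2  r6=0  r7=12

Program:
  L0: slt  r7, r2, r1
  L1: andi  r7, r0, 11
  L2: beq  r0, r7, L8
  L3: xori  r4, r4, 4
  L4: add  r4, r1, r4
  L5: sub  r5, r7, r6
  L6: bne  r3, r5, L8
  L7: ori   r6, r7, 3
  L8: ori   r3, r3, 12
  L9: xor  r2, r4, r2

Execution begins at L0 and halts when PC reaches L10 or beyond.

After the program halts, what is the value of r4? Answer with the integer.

6

  step pc=0: slt  r7, r2, r1  regs=(0,7,12,5,2,2,0,0)
  step pc=1: andi  r7, r0, 11  regs=(0,7,12,5,2,2,0,0)
  step pc=2: beq  r0, r7, L8  cond=T  regs=(0,7,12,5,2,2,0,0)
  step pc=3: xori  r4, r4, 4  regs=(0,7,12,5,6,2,0,0)
  step pc=8: ori   r3, r3, 12  regs=(0,7,12,13,6,2,0,0)
  step pc=9: xor  r2, r4, r2  regs=(0,7,10,13,6,2,0,0)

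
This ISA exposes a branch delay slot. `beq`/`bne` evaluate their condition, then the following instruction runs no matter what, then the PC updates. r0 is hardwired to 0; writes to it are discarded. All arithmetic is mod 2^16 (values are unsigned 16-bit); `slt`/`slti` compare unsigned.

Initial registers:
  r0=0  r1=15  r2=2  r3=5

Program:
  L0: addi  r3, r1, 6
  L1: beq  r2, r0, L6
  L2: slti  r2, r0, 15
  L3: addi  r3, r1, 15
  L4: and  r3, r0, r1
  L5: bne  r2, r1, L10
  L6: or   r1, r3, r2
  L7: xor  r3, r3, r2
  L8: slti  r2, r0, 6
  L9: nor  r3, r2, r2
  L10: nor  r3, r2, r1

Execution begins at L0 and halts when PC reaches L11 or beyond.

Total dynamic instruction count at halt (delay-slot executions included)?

  step pc=0: addi  r3, r1, 6  regs=(0,15,2,21)
  step pc=1: beq  r2, r0, L6  cond=F  regs=(0,15,2,21)
  step pc=2: slti  r2, r0, 15  regs=(0,15,1,21)
  step pc=3: addi  r3, r1, 15  regs=(0,15,1,30)
  step pc=4: and  r3, r0, r1  regs=(0,15,1,0)
  step pc=5: bne  r2, r1, L10  cond=T  regs=(0,15,1,0)
  step pc=6: or   r1, r3, r2  regs=(0,1,1,0)
  step pc=10: nor  r3, r2, r1  regs=(0,1,1,65534)

8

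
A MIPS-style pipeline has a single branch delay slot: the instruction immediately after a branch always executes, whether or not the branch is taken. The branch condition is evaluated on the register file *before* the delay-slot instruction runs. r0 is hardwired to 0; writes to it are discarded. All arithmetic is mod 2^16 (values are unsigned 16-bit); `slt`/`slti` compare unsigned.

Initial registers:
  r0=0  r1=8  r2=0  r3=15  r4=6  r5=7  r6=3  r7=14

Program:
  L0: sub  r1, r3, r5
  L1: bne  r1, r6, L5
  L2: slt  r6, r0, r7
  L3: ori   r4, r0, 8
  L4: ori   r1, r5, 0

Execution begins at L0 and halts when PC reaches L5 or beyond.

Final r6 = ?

1

PC=0  sub  r1, r3, r5        | r0=0 r1=8 r2=0 r3=15 r4=6 r5=7 r6=3 r7=14
PC=1  bne  r1, r6, L5        | r0=0 r1=8 r2=0 r3=15 r4=6 r5=7 r6=3 r7=14  [TAKEN]
PC=2  slt  r6, r0, r7        | r0=0 r1=8 r2=0 r3=15 r4=6 r5=7 r6=1 r7=14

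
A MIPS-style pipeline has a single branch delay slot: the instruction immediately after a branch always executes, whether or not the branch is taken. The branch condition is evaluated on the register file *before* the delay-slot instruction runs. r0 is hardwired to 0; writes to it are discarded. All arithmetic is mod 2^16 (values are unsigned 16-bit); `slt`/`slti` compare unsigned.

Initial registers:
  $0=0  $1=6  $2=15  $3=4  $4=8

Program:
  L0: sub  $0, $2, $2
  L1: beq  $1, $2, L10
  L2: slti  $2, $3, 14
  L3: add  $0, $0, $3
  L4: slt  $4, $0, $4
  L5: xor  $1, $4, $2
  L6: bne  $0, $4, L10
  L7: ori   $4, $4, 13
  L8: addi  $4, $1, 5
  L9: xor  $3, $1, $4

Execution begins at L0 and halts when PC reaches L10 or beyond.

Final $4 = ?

13

#0 sub  $0, $2, $2 ; 0/6/15/4/8
#1 beq  $1, $2, L10 ; 0/6/15/4/8 ; →fallthru
#2 slti  $2, $3, 14 ; 0/6/1/4/8
#3 add  $0, $0, $3 ; 0/6/1/4/8
#4 slt  $4, $0, $4 ; 0/6/1/4/1
#5 xor  $1, $4, $2 ; 0/0/1/4/1
#6 bne  $0, $4, L10 ; 0/0/1/4/1 ; →target
#7 ori   $4, $4, 13 ; 0/0/1/4/13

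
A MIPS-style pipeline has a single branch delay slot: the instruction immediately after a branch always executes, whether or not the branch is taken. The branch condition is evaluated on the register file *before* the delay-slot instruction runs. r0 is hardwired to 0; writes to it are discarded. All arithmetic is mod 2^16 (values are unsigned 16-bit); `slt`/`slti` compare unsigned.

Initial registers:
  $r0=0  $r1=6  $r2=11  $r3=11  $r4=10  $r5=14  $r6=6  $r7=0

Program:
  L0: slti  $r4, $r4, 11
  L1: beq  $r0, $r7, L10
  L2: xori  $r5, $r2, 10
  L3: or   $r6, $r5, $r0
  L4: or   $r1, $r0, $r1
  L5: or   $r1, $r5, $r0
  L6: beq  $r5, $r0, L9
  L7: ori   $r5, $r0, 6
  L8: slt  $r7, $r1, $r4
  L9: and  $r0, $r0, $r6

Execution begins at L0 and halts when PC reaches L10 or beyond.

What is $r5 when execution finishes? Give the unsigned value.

#0 slti  $r4, $r4, 11 ; 0/6/11/11/1/14/6/0
#1 beq  $r0, $r7, L10 ; 0/6/11/11/1/14/6/0 ; →target
#2 xori  $r5, $r2, 10 ; 0/6/11/11/1/1/6/0

1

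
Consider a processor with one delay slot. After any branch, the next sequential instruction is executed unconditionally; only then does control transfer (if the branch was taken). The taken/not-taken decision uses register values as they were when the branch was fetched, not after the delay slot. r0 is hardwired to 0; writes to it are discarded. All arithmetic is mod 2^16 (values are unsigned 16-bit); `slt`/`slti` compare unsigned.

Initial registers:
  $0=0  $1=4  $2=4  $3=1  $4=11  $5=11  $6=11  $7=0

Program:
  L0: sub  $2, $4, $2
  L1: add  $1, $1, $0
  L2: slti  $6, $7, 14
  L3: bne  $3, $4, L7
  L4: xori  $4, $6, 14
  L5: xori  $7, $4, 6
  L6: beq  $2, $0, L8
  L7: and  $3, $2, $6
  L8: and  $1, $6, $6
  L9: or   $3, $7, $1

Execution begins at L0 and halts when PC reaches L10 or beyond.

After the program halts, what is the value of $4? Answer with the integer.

15

[0] sub  $2, $4, $2  →  {$0:0, $1:4, $2:7, $3:1, $4:11, $5:11, $6:11, $7:0}
[1] add  $1, $1, $0  →  {$0:0, $1:4, $2:7, $3:1, $4:11, $5:11, $6:11, $7:0}
[2] slti  $6, $7, 14  →  {$0:0, $1:4, $2:7, $3:1, $4:11, $5:11, $6:1, $7:0}
[3] bne  $3, $4, L7  →  {$0:0, $1:4, $2:7, $3:1, $4:11, $5:11, $6:1, $7:0}  ⟨branch taken⟩
[4] xori  $4, $6, 14  →  {$0:0, $1:4, $2:7, $3:1, $4:15, $5:11, $6:1, $7:0}
[7] and  $3, $2, $6  →  {$0:0, $1:4, $2:7, $3:1, $4:15, $5:11, $6:1, $7:0}
[8] and  $1, $6, $6  →  {$0:0, $1:1, $2:7, $3:1, $4:15, $5:11, $6:1, $7:0}
[9] or   $3, $7, $1  →  {$0:0, $1:1, $2:7, $3:1, $4:15, $5:11, $6:1, $7:0}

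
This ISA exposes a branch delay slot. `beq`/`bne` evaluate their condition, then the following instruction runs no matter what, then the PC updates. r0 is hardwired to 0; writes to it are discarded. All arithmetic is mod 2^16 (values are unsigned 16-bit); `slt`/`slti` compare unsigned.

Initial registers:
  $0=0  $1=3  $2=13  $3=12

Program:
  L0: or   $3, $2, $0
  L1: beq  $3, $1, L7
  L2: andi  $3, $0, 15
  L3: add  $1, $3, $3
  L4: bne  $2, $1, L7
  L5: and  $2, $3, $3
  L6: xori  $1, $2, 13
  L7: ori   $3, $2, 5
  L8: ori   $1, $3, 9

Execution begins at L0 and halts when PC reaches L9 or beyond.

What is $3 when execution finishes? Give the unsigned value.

5

PC=0  or   $3, $2, $0        | $0=0 $1=3 $2=13 $3=13
PC=1  beq  $3, $1, L7        | $0=0 $1=3 $2=13 $3=13  [not taken]
PC=2  andi  $3, $0, 15       | $0=0 $1=3 $2=13 $3=0
PC=3  add  $1, $3, $3        | $0=0 $1=0 $2=13 $3=0
PC=4  bne  $2, $1, L7        | $0=0 $1=0 $2=13 $3=0  [TAKEN]
PC=5  and  $2, $3, $3        | $0=0 $1=0 $2=0 $3=0
PC=7  ori   $3, $2, 5        | $0=0 $1=0 $2=0 $3=5
PC=8  ori   $1, $3, 9        | $0=0 $1=13 $2=0 $3=5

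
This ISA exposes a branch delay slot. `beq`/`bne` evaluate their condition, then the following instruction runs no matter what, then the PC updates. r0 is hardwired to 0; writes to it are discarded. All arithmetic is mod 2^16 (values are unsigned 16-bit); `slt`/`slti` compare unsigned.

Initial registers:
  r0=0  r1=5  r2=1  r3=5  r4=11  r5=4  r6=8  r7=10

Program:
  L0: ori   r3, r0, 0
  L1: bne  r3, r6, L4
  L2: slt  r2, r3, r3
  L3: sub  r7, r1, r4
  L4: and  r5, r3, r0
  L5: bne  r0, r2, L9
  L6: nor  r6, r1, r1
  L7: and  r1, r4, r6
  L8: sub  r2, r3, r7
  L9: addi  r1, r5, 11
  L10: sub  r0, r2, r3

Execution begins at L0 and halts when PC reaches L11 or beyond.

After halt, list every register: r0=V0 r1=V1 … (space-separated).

PC=0  ori   r3, r0, 0        | r0=0 r1=5 r2=1 r3=0 r4=11 r5=4 r6=8 r7=10
PC=1  bne  r3, r6, L4        | r0=0 r1=5 r2=1 r3=0 r4=11 r5=4 r6=8 r7=10  [TAKEN]
PC=2  slt  r2, r3, r3        | r0=0 r1=5 r2=0 r3=0 r4=11 r5=4 r6=8 r7=10
PC=4  and  r5, r3, r0        | r0=0 r1=5 r2=0 r3=0 r4=11 r5=0 r6=8 r7=10
PC=5  bne  r0, r2, L9        | r0=0 r1=5 r2=0 r3=0 r4=11 r5=0 r6=8 r7=10  [not taken]
PC=6  nor  r6, r1, r1        | r0=0 r1=5 r2=0 r3=0 r4=11 r5=0 r6=65530 r7=10
PC=7  and  r1, r4, r6        | r0=0 r1=10 r2=0 r3=0 r4=11 r5=0 r6=65530 r7=10
PC=8  sub  r2, r3, r7        | r0=0 r1=10 r2=65526 r3=0 r4=11 r5=0 r6=65530 r7=10
PC=9  addi  r1, r5, 11       | r0=0 r1=11 r2=65526 r3=0 r4=11 r5=0 r6=65530 r7=10
PC=10 sub  r0, r2, r3        | r0=0 r1=11 r2=65526 r3=0 r4=11 r5=0 r6=65530 r7=10

r0=0 r1=11 r2=65526 r3=0 r4=11 r5=0 r6=65530 r7=10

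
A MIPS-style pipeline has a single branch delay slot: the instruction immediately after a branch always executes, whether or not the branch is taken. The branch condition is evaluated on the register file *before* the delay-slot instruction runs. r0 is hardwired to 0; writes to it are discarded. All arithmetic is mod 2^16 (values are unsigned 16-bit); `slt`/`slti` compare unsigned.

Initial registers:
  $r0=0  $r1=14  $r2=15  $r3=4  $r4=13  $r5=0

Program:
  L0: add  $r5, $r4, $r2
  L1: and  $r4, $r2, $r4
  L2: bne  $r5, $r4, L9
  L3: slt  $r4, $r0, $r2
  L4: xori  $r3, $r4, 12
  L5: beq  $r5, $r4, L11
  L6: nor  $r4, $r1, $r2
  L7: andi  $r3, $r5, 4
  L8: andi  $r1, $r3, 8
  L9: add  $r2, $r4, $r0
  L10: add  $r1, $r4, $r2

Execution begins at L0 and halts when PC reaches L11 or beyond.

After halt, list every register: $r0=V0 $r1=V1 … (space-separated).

$r0=0 $r1=2 $r2=1 $r3=4 $r4=1 $r5=28

#0 add  $r5, $r4, $r2 ; 0/14/15/4/13/28
#1 and  $r4, $r2, $r4 ; 0/14/15/4/13/28
#2 bne  $r5, $r4, L9 ; 0/14/15/4/13/28 ; →target
#3 slt  $r4, $r0, $r2 ; 0/14/15/4/1/28
#9 add  $r2, $r4, $r0 ; 0/14/1/4/1/28
#10 add  $r1, $r4, $r2 ; 0/2/1/4/1/28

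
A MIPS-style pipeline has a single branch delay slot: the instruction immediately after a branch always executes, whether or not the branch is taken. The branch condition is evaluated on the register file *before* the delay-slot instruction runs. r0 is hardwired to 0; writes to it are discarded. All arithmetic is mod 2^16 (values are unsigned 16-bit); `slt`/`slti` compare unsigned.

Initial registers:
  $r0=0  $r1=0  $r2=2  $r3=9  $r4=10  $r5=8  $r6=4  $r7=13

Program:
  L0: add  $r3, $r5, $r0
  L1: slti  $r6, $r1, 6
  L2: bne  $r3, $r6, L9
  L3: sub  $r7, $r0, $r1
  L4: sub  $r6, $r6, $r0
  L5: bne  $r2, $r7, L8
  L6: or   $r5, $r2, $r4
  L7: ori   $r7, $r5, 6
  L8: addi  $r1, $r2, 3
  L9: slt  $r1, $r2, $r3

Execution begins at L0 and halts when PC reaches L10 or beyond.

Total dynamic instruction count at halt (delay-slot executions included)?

PC=0  add  $r3, $r5, $r0     | $r0=0 $r1=0 $r2=2 $r3=8 $r4=10 $r5=8 $r6=4 $r7=13
PC=1  slti  $r6, $r1, 6      | $r0=0 $r1=0 $r2=2 $r3=8 $r4=10 $r5=8 $r6=1 $r7=13
PC=2  bne  $r3, $r6, L9      | $r0=0 $r1=0 $r2=2 $r3=8 $r4=10 $r5=8 $r6=1 $r7=13  [TAKEN]
PC=3  sub  $r7, $r0, $r1     | $r0=0 $r1=0 $r2=2 $r3=8 $r4=10 $r5=8 $r6=1 $r7=0
PC=9  slt  $r1, $r2, $r3     | $r0=0 $r1=1 $r2=2 $r3=8 $r4=10 $r5=8 $r6=1 $r7=0

5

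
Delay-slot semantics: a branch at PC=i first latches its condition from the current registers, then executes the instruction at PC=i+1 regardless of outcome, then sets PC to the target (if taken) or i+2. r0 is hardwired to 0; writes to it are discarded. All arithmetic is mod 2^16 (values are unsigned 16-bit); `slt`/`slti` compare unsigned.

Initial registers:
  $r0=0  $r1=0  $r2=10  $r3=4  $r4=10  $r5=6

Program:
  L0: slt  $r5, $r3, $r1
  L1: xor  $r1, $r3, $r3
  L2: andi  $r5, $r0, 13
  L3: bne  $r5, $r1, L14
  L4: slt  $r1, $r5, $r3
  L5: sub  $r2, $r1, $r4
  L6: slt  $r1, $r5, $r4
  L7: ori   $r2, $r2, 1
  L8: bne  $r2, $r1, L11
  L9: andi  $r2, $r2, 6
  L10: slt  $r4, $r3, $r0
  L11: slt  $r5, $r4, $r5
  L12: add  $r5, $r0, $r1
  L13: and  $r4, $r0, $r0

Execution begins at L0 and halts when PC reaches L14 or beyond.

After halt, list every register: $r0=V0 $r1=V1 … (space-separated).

[0] slt  $r5, $r3, $r1  →  {$r0:0, $r1:0, $r2:10, $r3:4, $r4:10, $r5:0}
[1] xor  $r1, $r3, $r3  →  {$r0:0, $r1:0, $r2:10, $r3:4, $r4:10, $r5:0}
[2] andi  $r5, $r0, 13  →  {$r0:0, $r1:0, $r2:10, $r3:4, $r4:10, $r5:0}
[3] bne  $r5, $r1, L14  →  {$r0:0, $r1:0, $r2:10, $r3:4, $r4:10, $r5:0}  ⟨branch fallthrough⟩
[4] slt  $r1, $r5, $r3  →  {$r0:0, $r1:1, $r2:10, $r3:4, $r4:10, $r5:0}
[5] sub  $r2, $r1, $r4  →  {$r0:0, $r1:1, $r2:65527, $r3:4, $r4:10, $r5:0}
[6] slt  $r1, $r5, $r4  →  {$r0:0, $r1:1, $r2:65527, $r3:4, $r4:10, $r5:0}
[7] ori   $r2, $r2, 1  →  {$r0:0, $r1:1, $r2:65527, $r3:4, $r4:10, $r5:0}
[8] bne  $r2, $r1, L11  →  {$r0:0, $r1:1, $r2:65527, $r3:4, $r4:10, $r5:0}  ⟨branch taken⟩
[9] andi  $r2, $r2, 6  →  {$r0:0, $r1:1, $r2:6, $r3:4, $r4:10, $r5:0}
[11] slt  $r5, $r4, $r5  →  {$r0:0, $r1:1, $r2:6, $r3:4, $r4:10, $r5:0}
[12] add  $r5, $r0, $r1  →  {$r0:0, $r1:1, $r2:6, $r3:4, $r4:10, $r5:1}
[13] and  $r4, $r0, $r0  →  {$r0:0, $r1:1, $r2:6, $r3:4, $r4:0, $r5:1}

$r0=0 $r1=1 $r2=6 $r3=4 $r4=0 $r5=1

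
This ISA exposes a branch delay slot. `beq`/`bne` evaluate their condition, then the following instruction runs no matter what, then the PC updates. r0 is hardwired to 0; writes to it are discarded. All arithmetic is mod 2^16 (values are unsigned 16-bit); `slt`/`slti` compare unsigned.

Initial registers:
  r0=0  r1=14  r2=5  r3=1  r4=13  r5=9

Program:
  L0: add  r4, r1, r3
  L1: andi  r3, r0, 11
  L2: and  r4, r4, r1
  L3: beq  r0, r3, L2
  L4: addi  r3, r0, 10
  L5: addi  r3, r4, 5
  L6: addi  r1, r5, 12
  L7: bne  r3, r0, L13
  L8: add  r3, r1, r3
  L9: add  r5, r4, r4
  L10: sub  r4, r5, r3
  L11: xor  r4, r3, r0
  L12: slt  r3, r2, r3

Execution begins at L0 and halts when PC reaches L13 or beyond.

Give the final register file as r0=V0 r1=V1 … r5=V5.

r0=0 r1=21 r2=5 r3=40 r4=14 r5=9

PC=0  add  r4, r1, r3        | r0=0 r1=14 r2=5 r3=1 r4=15 r5=9
PC=1  andi  r3, r0, 11       | r0=0 r1=14 r2=5 r3=0 r4=15 r5=9
PC=2  and  r4, r4, r1        | r0=0 r1=14 r2=5 r3=0 r4=14 r5=9
PC=3  beq  r0, r3, L2        | r0=0 r1=14 r2=5 r3=0 r4=14 r5=9  [TAKEN]
PC=4  addi  r3, r0, 10       | r0=0 r1=14 r2=5 r3=10 r4=14 r5=9
PC=2  and  r4, r4, r1        | r0=0 r1=14 r2=5 r3=10 r4=14 r5=9
PC=3  beq  r0, r3, L2        | r0=0 r1=14 r2=5 r3=10 r4=14 r5=9  [not taken]
PC=4  addi  r3, r0, 10       | r0=0 r1=14 r2=5 r3=10 r4=14 r5=9
PC=5  addi  r3, r4, 5        | r0=0 r1=14 r2=5 r3=19 r4=14 r5=9
PC=6  addi  r1, r5, 12       | r0=0 r1=21 r2=5 r3=19 r4=14 r5=9
PC=7  bne  r3, r0, L13       | r0=0 r1=21 r2=5 r3=19 r4=14 r5=9  [TAKEN]
PC=8  add  r3, r1, r3        | r0=0 r1=21 r2=5 r3=40 r4=14 r5=9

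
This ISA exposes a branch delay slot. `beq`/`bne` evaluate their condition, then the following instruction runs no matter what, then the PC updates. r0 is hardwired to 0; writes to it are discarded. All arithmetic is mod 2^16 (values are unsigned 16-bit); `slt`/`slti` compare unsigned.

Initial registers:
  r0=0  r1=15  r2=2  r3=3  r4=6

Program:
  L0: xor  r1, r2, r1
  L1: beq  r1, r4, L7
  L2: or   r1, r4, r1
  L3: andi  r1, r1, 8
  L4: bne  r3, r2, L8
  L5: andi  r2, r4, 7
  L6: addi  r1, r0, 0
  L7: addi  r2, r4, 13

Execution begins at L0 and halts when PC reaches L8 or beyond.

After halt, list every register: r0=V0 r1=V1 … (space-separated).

PC=0  xor  r1, r2, r1        | r0=0 r1=13 r2=2 r3=3 r4=6
PC=1  beq  r1, r4, L7        | r0=0 r1=13 r2=2 r3=3 r4=6  [not taken]
PC=2  or   r1, r4, r1        | r0=0 r1=15 r2=2 r3=3 r4=6
PC=3  andi  r1, r1, 8        | r0=0 r1=8 r2=2 r3=3 r4=6
PC=4  bne  r3, r2, L8        | r0=0 r1=8 r2=2 r3=3 r4=6  [TAKEN]
PC=5  andi  r2, r4, 7        | r0=0 r1=8 r2=6 r3=3 r4=6

r0=0 r1=8 r2=6 r3=3 r4=6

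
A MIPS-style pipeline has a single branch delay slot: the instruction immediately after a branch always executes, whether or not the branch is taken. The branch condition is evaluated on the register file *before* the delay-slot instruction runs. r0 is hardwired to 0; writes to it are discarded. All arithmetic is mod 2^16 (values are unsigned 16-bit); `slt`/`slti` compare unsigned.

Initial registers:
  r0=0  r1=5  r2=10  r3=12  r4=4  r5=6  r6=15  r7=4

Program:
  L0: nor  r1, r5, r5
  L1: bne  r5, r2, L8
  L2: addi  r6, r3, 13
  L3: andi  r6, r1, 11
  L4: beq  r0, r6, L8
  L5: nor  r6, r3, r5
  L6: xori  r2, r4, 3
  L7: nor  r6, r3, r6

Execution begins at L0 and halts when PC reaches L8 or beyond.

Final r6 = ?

PC=0  nor  r1, r5, r5        | r0=0 r1=65529 r2=10 r3=12 r4=4 r5=6 r6=15 r7=4
PC=1  bne  r5, r2, L8        | r0=0 r1=65529 r2=10 r3=12 r4=4 r5=6 r6=15 r7=4  [TAKEN]
PC=2  addi  r6, r3, 13       | r0=0 r1=65529 r2=10 r3=12 r4=4 r5=6 r6=25 r7=4

25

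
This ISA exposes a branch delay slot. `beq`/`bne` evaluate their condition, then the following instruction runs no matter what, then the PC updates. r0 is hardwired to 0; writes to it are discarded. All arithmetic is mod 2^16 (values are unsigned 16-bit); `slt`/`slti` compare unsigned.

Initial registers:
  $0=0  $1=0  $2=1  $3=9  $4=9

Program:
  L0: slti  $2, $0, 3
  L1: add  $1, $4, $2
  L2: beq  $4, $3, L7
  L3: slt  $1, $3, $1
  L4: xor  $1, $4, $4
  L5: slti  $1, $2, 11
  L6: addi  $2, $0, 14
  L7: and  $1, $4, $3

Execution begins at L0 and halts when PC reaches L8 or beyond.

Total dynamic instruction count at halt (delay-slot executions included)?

[0] slti  $2, $0, 3  →  {$0:0, $1:0, $2:1, $3:9, $4:9}
[1] add  $1, $4, $2  →  {$0:0, $1:10, $2:1, $3:9, $4:9}
[2] beq  $4, $3, L7  →  {$0:0, $1:10, $2:1, $3:9, $4:9}  ⟨branch taken⟩
[3] slt  $1, $3, $1  →  {$0:0, $1:1, $2:1, $3:9, $4:9}
[7] and  $1, $4, $3  →  {$0:0, $1:9, $2:1, $3:9, $4:9}

5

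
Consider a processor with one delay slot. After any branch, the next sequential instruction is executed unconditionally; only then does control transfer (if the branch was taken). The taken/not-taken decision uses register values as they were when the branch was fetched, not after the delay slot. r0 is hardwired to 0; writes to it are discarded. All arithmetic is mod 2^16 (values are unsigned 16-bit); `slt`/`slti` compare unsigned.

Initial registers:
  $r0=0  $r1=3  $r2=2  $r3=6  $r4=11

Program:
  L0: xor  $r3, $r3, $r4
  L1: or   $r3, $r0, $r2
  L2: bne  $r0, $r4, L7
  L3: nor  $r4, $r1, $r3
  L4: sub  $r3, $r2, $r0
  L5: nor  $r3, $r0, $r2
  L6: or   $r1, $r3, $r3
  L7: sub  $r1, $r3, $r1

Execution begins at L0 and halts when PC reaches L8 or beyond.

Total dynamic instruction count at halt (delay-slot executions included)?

PC=0  xor  $r3, $r3, $r4     | $r0=0 $r1=3 $r2=2 $r3=13 $r4=11
PC=1  or   $r3, $r0, $r2     | $r0=0 $r1=3 $r2=2 $r3=2 $r4=11
PC=2  bne  $r0, $r4, L7      | $r0=0 $r1=3 $r2=2 $r3=2 $r4=11  [TAKEN]
PC=3  nor  $r4, $r1, $r3     | $r0=0 $r1=3 $r2=2 $r3=2 $r4=65532
PC=7  sub  $r1, $r3, $r1     | $r0=0 $r1=65535 $r2=2 $r3=2 $r4=65532

5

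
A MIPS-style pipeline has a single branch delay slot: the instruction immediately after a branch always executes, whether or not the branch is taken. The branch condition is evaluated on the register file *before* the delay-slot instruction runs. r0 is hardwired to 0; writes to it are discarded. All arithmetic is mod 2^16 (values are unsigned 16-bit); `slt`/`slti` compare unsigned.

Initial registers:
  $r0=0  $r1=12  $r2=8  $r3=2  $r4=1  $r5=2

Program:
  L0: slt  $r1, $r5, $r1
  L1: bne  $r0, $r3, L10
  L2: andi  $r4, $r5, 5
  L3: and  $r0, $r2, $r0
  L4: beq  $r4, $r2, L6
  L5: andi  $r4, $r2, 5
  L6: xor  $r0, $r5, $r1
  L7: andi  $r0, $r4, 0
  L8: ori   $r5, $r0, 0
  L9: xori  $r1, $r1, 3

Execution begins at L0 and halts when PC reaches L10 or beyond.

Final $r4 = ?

0

[0] slt  $r1, $r5, $r1  →  {$r0:0, $r1:1, $r2:8, $r3:2, $r4:1, $r5:2}
[1] bne  $r0, $r3, L10  →  {$r0:0, $r1:1, $r2:8, $r3:2, $r4:1, $r5:2}  ⟨branch taken⟩
[2] andi  $r4, $r5, 5  →  {$r0:0, $r1:1, $r2:8, $r3:2, $r4:0, $r5:2}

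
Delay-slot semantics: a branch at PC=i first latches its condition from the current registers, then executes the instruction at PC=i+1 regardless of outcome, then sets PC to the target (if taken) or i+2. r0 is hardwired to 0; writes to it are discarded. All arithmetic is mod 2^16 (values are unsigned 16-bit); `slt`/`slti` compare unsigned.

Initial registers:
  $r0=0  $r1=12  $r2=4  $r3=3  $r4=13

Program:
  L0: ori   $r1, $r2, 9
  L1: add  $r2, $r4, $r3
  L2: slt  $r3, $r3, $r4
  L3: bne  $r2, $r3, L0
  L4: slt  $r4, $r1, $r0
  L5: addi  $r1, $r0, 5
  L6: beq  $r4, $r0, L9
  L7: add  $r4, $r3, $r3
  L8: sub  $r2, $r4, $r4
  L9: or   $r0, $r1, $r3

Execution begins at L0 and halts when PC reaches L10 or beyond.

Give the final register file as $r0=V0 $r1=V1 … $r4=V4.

#0 ori   $r1, $r2, 9 ; 0/13/4/3/13
#1 add  $r2, $r4, $r3 ; 0/13/16/3/13
#2 slt  $r3, $r3, $r4 ; 0/13/16/1/13
#3 bne  $r2, $r3, L0 ; 0/13/16/1/13 ; →target
#4 slt  $r4, $r1, $r0 ; 0/13/16/1/0
#0 ori   $r1, $r2, 9 ; 0/25/16/1/0
#1 add  $r2, $r4, $r3 ; 0/25/1/1/0
#2 slt  $r3, $r3, $r4 ; 0/25/1/0/0
#3 bne  $r2, $r3, L0 ; 0/25/1/0/0 ; →target
#4 slt  $r4, $r1, $r0 ; 0/25/1/0/0
#0 ori   $r1, $r2, 9 ; 0/9/1/0/0
#1 add  $r2, $r4, $r3 ; 0/9/0/0/0
#2 slt  $r3, $r3, $r4 ; 0/9/0/0/0
#3 bne  $r2, $r3, L0 ; 0/9/0/0/0 ; →fallthru
#4 slt  $r4, $r1, $r0 ; 0/9/0/0/0
#5 addi  $r1, $r0, 5 ; 0/5/0/0/0
#6 beq  $r4, $r0, L9 ; 0/5/0/0/0 ; →target
#7 add  $r4, $r3, $r3 ; 0/5/0/0/0
#9 or   $r0, $r1, $r3 ; 0/5/0/0/0

$r0=0 $r1=5 $r2=0 $r3=0 $r4=0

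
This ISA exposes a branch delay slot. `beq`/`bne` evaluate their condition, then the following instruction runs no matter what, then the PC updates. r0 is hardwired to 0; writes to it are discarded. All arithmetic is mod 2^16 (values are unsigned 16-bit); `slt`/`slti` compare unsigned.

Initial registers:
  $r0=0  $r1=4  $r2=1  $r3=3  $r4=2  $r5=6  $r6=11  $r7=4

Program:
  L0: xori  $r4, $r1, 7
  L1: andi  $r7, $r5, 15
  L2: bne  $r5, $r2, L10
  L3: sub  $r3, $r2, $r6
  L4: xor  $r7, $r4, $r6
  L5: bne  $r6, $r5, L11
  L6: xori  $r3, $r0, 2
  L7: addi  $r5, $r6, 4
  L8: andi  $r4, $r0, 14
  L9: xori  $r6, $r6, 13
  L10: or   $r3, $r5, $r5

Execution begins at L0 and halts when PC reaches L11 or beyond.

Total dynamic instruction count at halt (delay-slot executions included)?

PC=0  xori  $r4, $r1, 7      | $r0=0 $r1=4 $r2=1 $r3=3 $r4=3 $r5=6 $r6=11 $r7=4
PC=1  andi  $r7, $r5, 15     | $r0=0 $r1=4 $r2=1 $r3=3 $r4=3 $r5=6 $r6=11 $r7=6
PC=2  bne  $r5, $r2, L10     | $r0=0 $r1=4 $r2=1 $r3=3 $r4=3 $r5=6 $r6=11 $r7=6  [TAKEN]
PC=3  sub  $r3, $r2, $r6     | $r0=0 $r1=4 $r2=1 $r3=65526 $r4=3 $r5=6 $r6=11 $r7=6
PC=10 or   $r3, $r5, $r5     | $r0=0 $r1=4 $r2=1 $r3=6 $r4=3 $r5=6 $r6=11 $r7=6

5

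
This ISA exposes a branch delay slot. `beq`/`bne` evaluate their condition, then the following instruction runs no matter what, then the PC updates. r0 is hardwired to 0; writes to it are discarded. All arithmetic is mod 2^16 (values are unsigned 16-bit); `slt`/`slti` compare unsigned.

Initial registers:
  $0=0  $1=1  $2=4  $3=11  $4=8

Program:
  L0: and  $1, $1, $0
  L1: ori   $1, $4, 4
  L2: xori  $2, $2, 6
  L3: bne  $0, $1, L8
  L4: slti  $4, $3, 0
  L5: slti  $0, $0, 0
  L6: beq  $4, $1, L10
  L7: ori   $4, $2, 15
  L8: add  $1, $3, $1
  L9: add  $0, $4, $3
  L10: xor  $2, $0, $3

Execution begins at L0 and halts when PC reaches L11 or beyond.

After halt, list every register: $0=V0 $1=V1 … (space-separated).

$0=0 $1=23 $2=11 $3=11 $4=0

#0 and  $1, $1, $0 ; 0/0/4/11/8
#1 ori   $1, $4, 4 ; 0/12/4/11/8
#2 xori  $2, $2, 6 ; 0/12/2/11/8
#3 bne  $0, $1, L8 ; 0/12/2/11/8 ; →target
#4 slti  $4, $3, 0 ; 0/12/2/11/0
#8 add  $1, $3, $1 ; 0/23/2/11/0
#9 add  $0, $4, $3 ; 0/23/2/11/0
#10 xor  $2, $0, $3 ; 0/23/11/11/0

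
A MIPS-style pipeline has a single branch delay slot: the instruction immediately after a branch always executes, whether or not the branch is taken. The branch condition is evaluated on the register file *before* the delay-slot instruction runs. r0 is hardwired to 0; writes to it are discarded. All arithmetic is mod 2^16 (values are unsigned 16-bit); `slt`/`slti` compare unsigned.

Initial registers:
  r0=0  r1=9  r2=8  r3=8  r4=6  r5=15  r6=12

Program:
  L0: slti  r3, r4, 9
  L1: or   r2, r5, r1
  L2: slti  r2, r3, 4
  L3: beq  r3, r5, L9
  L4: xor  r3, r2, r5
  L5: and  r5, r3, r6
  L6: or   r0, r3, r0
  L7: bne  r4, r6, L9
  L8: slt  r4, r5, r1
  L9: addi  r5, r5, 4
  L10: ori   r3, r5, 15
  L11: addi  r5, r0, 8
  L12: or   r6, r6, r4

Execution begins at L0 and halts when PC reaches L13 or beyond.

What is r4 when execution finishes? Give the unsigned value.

[0] slti  r3, r4, 9  →  {r0:0, r1:9, r2:8, r3:1, r4:6, r5:15, r6:12}
[1] or   r2, r5, r1  →  {r0:0, r1:9, r2:15, r3:1, r4:6, r5:15, r6:12}
[2] slti  r2, r3, 4  →  {r0:0, r1:9, r2:1, r3:1, r4:6, r5:15, r6:12}
[3] beq  r3, r5, L9  →  {r0:0, r1:9, r2:1, r3:1, r4:6, r5:15, r6:12}  ⟨branch fallthrough⟩
[4] xor  r3, r2, r5  →  {r0:0, r1:9, r2:1, r3:14, r4:6, r5:15, r6:12}
[5] and  r5, r3, r6  →  {r0:0, r1:9, r2:1, r3:14, r4:6, r5:12, r6:12}
[6] or   r0, r3, r0  →  {r0:0, r1:9, r2:1, r3:14, r4:6, r5:12, r6:12}
[7] bne  r4, r6, L9  →  {r0:0, r1:9, r2:1, r3:14, r4:6, r5:12, r6:12}  ⟨branch taken⟩
[8] slt  r4, r5, r1  →  {r0:0, r1:9, r2:1, r3:14, r4:0, r5:12, r6:12}
[9] addi  r5, r5, 4  →  {r0:0, r1:9, r2:1, r3:14, r4:0, r5:16, r6:12}
[10] ori   r3, r5, 15  →  {r0:0, r1:9, r2:1, r3:31, r4:0, r5:16, r6:12}
[11] addi  r5, r0, 8  →  {r0:0, r1:9, r2:1, r3:31, r4:0, r5:8, r6:12}
[12] or   r6, r6, r4  →  {r0:0, r1:9, r2:1, r3:31, r4:0, r5:8, r6:12}

0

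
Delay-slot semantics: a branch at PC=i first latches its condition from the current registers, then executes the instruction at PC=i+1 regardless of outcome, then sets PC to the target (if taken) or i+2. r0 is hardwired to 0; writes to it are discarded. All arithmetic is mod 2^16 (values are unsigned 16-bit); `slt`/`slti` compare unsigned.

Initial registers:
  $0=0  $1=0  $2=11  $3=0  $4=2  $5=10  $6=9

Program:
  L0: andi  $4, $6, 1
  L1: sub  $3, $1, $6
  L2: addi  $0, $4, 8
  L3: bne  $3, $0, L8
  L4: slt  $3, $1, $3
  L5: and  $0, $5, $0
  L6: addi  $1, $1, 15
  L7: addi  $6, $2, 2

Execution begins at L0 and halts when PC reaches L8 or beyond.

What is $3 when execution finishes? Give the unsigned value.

1

PC=0  andi  $4, $6, 1        | $0=0 $1=0 $2=11 $3=0 $4=1 $5=10 $6=9
PC=1  sub  $3, $1, $6        | $0=0 $1=0 $2=11 $3=65527 $4=1 $5=10 $6=9
PC=2  addi  $0, $4, 8        | $0=0 $1=0 $2=11 $3=65527 $4=1 $5=10 $6=9
PC=3  bne  $3, $0, L8        | $0=0 $1=0 $2=11 $3=65527 $4=1 $5=10 $6=9  [TAKEN]
PC=4  slt  $3, $1, $3        | $0=0 $1=0 $2=11 $3=1 $4=1 $5=10 $6=9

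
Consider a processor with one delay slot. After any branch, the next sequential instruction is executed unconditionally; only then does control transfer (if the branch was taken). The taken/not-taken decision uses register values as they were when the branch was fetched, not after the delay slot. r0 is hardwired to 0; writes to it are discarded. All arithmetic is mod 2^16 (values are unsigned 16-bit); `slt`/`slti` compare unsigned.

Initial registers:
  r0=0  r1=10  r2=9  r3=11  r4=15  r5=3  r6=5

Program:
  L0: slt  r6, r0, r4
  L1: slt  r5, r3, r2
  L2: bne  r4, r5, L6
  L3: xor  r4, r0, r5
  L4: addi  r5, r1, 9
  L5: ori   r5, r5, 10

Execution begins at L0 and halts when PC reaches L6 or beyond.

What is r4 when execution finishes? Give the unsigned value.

0

[0] slt  r6, r0, r4  →  {r0:0, r1:10, r2:9, r3:11, r4:15, r5:3, r6:1}
[1] slt  r5, r3, r2  →  {r0:0, r1:10, r2:9, r3:11, r4:15, r5:0, r6:1}
[2] bne  r4, r5, L6  →  {r0:0, r1:10, r2:9, r3:11, r4:15, r5:0, r6:1}  ⟨branch taken⟩
[3] xor  r4, r0, r5  →  {r0:0, r1:10, r2:9, r3:11, r4:0, r5:0, r6:1}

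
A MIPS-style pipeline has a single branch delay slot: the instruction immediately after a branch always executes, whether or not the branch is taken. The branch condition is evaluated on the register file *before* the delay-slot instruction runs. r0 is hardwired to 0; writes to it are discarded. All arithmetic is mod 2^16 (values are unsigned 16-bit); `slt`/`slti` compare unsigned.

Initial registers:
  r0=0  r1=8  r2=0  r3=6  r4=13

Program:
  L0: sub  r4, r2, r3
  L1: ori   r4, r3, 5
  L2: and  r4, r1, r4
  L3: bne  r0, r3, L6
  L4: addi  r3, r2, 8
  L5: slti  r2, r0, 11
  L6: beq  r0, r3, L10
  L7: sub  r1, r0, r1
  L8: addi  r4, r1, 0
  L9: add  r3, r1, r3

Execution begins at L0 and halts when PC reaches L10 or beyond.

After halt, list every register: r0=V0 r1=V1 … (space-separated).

  step pc=0: sub  r4, r2, r3  regs=(0,8,0,6,65530)
  step pc=1: ori   r4, r3, 5  regs=(0,8,0,6,7)
  step pc=2: and  r4, r1, r4  regs=(0,8,0,6,0)
  step pc=3: bne  r0, r3, L6  cond=T  regs=(0,8,0,6,0)
  step pc=4: addi  r3, r2, 8  regs=(0,8,0,8,0)
  step pc=6: beq  r0, r3, L10  cond=F  regs=(0,8,0,8,0)
  step pc=7: sub  r1, r0, r1  regs=(0,65528,0,8,0)
  step pc=8: addi  r4, r1, 0  regs=(0,65528,0,8,65528)
  step pc=9: add  r3, r1, r3  regs=(0,65528,0,0,65528)

r0=0 r1=65528 r2=0 r3=0 r4=65528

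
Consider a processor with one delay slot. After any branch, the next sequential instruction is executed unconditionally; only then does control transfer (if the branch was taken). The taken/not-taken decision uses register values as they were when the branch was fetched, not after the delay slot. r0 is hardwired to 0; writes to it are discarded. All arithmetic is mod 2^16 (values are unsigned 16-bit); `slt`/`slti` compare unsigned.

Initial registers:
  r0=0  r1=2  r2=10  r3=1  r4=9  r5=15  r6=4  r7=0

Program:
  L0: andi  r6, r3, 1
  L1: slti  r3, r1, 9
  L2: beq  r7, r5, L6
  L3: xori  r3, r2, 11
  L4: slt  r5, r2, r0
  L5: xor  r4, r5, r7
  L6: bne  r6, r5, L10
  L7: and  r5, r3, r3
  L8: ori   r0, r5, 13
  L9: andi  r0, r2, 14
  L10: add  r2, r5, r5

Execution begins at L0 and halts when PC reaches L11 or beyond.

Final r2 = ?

2

  step pc=0: andi  r6, r3, 1  regs=(0,2,10,1,9,15,1,0)
  step pc=1: slti  r3, r1, 9  regs=(0,2,10,1,9,15,1,0)
  step pc=2: beq  r7, r5, L6  cond=F  regs=(0,2,10,1,9,15,1,0)
  step pc=3: xori  r3, r2, 11  regs=(0,2,10,1,9,15,1,0)
  step pc=4: slt  r5, r2, r0  regs=(0,2,10,1,9,0,1,0)
  step pc=5: xor  r4, r5, r7  regs=(0,2,10,1,0,0,1,0)
  step pc=6: bne  r6, r5, L10  cond=T  regs=(0,2,10,1,0,0,1,0)
  step pc=7: and  r5, r3, r3  regs=(0,2,10,1,0,1,1,0)
  step pc=10: add  r2, r5, r5  regs=(0,2,2,1,0,1,1,0)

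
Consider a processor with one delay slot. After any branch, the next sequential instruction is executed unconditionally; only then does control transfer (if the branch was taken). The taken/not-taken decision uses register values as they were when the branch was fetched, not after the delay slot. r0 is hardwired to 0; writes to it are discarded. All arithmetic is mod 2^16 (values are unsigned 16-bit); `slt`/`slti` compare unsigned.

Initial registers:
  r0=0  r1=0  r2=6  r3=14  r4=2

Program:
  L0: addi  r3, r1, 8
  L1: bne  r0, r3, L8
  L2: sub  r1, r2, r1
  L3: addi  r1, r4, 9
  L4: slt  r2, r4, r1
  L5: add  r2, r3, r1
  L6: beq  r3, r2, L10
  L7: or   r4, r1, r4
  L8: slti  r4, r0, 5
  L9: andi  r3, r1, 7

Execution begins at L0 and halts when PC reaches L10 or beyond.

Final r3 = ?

6

PC=0  addi  r3, r1, 8        | r0=0 r1=0 r2=6 r3=8 r4=2
PC=1  bne  r0, r3, L8        | r0=0 r1=0 r2=6 r3=8 r4=2  [TAKEN]
PC=2  sub  r1, r2, r1        | r0=0 r1=6 r2=6 r3=8 r4=2
PC=8  slti  r4, r0, 5        | r0=0 r1=6 r2=6 r3=8 r4=1
PC=9  andi  r3, r1, 7        | r0=0 r1=6 r2=6 r3=6 r4=1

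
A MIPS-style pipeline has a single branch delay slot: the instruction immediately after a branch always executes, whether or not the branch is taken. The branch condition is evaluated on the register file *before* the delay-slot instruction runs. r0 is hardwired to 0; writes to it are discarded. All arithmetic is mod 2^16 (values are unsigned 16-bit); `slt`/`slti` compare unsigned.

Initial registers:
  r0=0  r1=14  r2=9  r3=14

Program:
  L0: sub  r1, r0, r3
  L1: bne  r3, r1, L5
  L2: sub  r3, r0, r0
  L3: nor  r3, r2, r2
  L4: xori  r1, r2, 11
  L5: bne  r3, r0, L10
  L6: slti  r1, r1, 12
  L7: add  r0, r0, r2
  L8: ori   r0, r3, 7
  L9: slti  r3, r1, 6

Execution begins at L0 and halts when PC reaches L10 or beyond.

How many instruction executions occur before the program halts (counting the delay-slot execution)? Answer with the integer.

  step pc=0: sub  r1, r0, r3  regs=(0,65522,9,14)
  step pc=1: bne  r3, r1, L5  cond=T  regs=(0,65522,9,14)
  step pc=2: sub  r3, r0, r0  regs=(0,65522,9,0)
  step pc=5: bne  r3, r0, L10  cond=F  regs=(0,65522,9,0)
  step pc=6: slti  r1, r1, 12  regs=(0,0,9,0)
  step pc=7: add  r0, r0, r2  regs=(0,0,9,0)
  step pc=8: ori   r0, r3, 7  regs=(0,0,9,0)
  step pc=9: slti  r3, r1, 6  regs=(0,0,9,1)

8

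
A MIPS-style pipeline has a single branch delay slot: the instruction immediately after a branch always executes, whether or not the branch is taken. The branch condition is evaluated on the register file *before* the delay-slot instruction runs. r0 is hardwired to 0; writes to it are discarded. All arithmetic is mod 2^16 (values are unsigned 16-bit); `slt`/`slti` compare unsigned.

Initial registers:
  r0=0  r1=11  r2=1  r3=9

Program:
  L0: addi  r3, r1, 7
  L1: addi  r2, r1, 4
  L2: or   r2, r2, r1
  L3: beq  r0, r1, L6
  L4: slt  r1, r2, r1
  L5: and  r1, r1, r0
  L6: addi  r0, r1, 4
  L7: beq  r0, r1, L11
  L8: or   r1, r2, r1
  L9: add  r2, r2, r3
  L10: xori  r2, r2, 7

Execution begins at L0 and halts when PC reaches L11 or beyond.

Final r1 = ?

  step pc=0: addi  r3, r1, 7  regs=(0,11,1,18)
  step pc=1: addi  r2, r1, 4  regs=(0,11,15,18)
  step pc=2: or   r2, r2, r1  regs=(0,11,15,18)
  step pc=3: beq  r0, r1, L6  cond=F  regs=(0,11,15,18)
  step pc=4: slt  r1, r2, r1  regs=(0,0,15,18)
  step pc=5: and  r1, r1, r0  regs=(0,0,15,18)
  step pc=6: addi  r0, r1, 4  regs=(0,0,15,18)
  step pc=7: beq  r0, r1, L11  cond=T  regs=(0,0,15,18)
  step pc=8: or   r1, r2, r1  regs=(0,15,15,18)

15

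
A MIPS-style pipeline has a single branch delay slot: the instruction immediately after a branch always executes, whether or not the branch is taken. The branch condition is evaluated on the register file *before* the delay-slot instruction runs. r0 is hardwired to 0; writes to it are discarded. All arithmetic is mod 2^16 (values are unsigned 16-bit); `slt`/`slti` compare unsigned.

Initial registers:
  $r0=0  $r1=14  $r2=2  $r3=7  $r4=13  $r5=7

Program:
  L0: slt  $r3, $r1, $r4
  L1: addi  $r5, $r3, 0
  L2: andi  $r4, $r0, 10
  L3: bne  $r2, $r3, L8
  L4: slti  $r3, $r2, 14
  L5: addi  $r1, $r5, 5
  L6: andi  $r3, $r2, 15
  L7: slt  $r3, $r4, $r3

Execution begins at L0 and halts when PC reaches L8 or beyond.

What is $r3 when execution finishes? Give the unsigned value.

[0] slt  $r3, $r1, $r4  →  {$r0:0, $r1:14, $r2:2, $r3:0, $r4:13, $r5:7}
[1] addi  $r5, $r3, 0  →  {$r0:0, $r1:14, $r2:2, $r3:0, $r4:13, $r5:0}
[2] andi  $r4, $r0, 10  →  {$r0:0, $r1:14, $r2:2, $r3:0, $r4:0, $r5:0}
[3] bne  $r2, $r3, L8  →  {$r0:0, $r1:14, $r2:2, $r3:0, $r4:0, $r5:0}  ⟨branch taken⟩
[4] slti  $r3, $r2, 14  →  {$r0:0, $r1:14, $r2:2, $r3:1, $r4:0, $r5:0}

1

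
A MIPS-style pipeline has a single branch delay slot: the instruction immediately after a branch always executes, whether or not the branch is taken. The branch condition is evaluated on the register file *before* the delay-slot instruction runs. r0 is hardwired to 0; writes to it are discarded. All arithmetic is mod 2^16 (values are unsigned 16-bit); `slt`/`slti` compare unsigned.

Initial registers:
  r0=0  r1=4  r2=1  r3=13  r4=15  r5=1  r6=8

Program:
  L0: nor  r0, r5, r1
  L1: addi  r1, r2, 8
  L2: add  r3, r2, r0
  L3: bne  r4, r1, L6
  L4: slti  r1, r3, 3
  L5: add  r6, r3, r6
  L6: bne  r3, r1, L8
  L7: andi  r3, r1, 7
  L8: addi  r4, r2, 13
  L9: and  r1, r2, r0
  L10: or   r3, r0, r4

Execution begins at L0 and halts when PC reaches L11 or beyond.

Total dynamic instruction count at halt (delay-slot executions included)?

#0 nor  r0, r5, r1 ; 0/4/1/13/15/1/8
#1 addi  r1, r2, 8 ; 0/9/1/13/15/1/8
#2 add  r3, r2, r0 ; 0/9/1/1/15/1/8
#3 bne  r4, r1, L6 ; 0/9/1/1/15/1/8 ; →target
#4 slti  r1, r3, 3 ; 0/1/1/1/15/1/8
#6 bne  r3, r1, L8 ; 0/1/1/1/15/1/8 ; →fallthru
#7 andi  r3, r1, 7 ; 0/1/1/1/15/1/8
#8 addi  r4, r2, 13 ; 0/1/1/1/14/1/8
#9 and  r1, r2, r0 ; 0/0/1/1/14/1/8
#10 or   r3, r0, r4 ; 0/0/1/14/14/1/8

10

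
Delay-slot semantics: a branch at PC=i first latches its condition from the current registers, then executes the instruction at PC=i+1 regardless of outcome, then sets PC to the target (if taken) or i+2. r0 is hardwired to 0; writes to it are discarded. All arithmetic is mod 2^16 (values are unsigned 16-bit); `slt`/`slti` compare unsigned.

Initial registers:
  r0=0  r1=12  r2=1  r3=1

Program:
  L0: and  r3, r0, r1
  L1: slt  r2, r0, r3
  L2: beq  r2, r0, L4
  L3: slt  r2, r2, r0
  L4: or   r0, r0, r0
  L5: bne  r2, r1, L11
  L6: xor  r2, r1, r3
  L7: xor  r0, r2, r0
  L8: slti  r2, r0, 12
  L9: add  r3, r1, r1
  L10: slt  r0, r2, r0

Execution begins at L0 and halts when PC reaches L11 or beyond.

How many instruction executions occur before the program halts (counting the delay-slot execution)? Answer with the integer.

  step pc=0: and  r3, r0, r1  regs=(0,12,1,0)
  step pc=1: slt  r2, r0, r3  regs=(0,12,0,0)
  step pc=2: beq  r2, r0, L4  cond=T  regs=(0,12,0,0)
  step pc=3: slt  r2, r2, r0  regs=(0,12,0,0)
  step pc=4: or   r0, r0, r0  regs=(0,12,0,0)
  step pc=5: bne  r2, r1, L11  cond=T  regs=(0,12,0,0)
  step pc=6: xor  r2, r1, r3  regs=(0,12,12,0)

7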